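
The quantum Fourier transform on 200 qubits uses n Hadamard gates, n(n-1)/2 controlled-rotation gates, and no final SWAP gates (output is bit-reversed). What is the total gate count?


Hadamard gates: 200
Controlled rotations: n*(n-1)/2 = 200*199/2 = 19900
SWAP gates: 0 (omitted)
Total = 200 + 19900
= 20100

20100


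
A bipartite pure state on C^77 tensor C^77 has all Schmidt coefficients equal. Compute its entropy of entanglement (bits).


For a maximally entangled state in d x d:
S = log2(d) = log2(77)
= 6.2668

6.2668


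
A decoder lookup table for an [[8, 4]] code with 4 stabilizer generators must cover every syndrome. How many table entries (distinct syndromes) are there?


Each stabilizer generator gives a binary (+1 or -1) measurement outcome.
With 4 independent generators:
Total syndromes = 2^4
= 16

16


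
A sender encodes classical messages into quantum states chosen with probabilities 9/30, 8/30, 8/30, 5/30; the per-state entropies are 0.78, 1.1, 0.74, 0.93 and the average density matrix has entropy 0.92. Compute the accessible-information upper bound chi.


chi = S(rho) - sum_i p_i * S(rho_i)
Weighted entropy = 9/30 * 0.78 + 8/30 * 1.1 + 8/30 * 0.74 + 5/30 * 0.93
= 0.8797
chi = 0.92 - 0.8797
= 0.0403

0.0403


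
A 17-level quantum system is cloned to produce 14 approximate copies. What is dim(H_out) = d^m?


Output space = H^(tensor 14) where dim(H) = 17
dim = 17^14
= 289 (after 2 factors)
= 4913 (after 3 factors)
= 83521 (after 4 factors)
= 1419857 (after 5 factors)
= 24137569 (after 6 factors)
= 410338673 (after 7 factors)
= 6975757441 (after 8 factors)
= 118587876497 (after 9 factors)
= 2015993900449 (after 10 factors)
= 34271896307633 (after 11 factors)
= 582622237229761 (after 12 factors)
= 9904578032905937 (after 13 factors)
= 168377826559400929 (after 14 factors)
= 168377826559400929

168377826559400929


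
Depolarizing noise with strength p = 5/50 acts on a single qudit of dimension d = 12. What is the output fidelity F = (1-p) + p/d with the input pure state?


F = (1-p) + p/d
= (1 - 0.1000) + 0.1000/12
= 0.9000 + 0.0083
= 0.9083

0.9083


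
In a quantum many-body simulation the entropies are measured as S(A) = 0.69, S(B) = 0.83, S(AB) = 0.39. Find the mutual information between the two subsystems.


I(A:B) = S(A) + S(B) - S(AB)
= 0.69 + 0.83 - 0.39
= 1.1300

1.1300


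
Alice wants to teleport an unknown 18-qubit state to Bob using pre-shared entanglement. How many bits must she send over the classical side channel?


Quantum teleportation requires 2 classical bits per qubit teleported.
18 qubit(s) -> 2 * 18 = 36 classical bits

36


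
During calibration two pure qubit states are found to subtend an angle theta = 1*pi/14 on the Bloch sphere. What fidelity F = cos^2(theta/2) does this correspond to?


For states separated by angle theta on Bloch sphere:
F = cos^2(theta/2)
theta = 1*pi/14 = 0.2244
theta/2 = 0.1122
cos(theta/2) = 0.9937
F = 0.9875

0.9875


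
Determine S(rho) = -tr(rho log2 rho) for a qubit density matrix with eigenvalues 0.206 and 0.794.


S = -p*log2(p) - (1-p)*log2(1-p)
p = 0.2060, 1-p = 0.7940
= -0.2060 * log2(0.2060) - 0.7940 * log2(0.7940)
= -(-0.4695) - (-0.2642)
= 0.7338

0.7338


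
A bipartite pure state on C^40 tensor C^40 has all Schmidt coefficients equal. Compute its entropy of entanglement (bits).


For a maximally entangled state in d x d:
S = log2(d) = log2(40)
= 5.3219

5.3219


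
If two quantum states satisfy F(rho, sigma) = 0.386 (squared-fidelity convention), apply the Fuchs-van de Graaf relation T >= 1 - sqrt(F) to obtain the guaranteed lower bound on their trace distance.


Fuchs-van de Graaf (squared-fidelity convention): 1 - sqrt(F) <= T <= sqrt(1 - F).
Lower bound: T >= 1 - sqrt(F)
sqrt(F) = sqrt(0.386) = 0.6213
T >= 1 - 0.6213
T >= 0.3787

0.3787


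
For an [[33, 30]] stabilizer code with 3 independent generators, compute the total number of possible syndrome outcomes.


Each stabilizer generator gives a binary (+1 or -1) measurement outcome.
With 3 independent generators:
Total syndromes = 2^3
= 8

8


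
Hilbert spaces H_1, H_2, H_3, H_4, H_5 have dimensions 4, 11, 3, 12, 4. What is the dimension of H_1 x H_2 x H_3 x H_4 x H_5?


dim(H_1 x H_2 x H_3 x H_4 x H_5) = 4 * 11 * 3 * 12 * 4
= 44 * 3 * 12 * 4
= 132 * 12 * 4
= 1584 * 4
= 6336

6336


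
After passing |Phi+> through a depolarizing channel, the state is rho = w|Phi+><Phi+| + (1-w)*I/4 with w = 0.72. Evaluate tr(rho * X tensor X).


|Phi+> = (|00> + |11>)/sqrt(2)
For the pure Bell state, <X_A X_B> = +1 (Bell-state Pauli correlator).
The maximally-mixed part I/4 has tr(I/4 * P tensor P) = 0 for any traceless Pauli P.
So <X_A X_B>_rho = w * (+1) + (1 - w) * 0
= 0.72 * (+1)
= 0.7200

0.7200


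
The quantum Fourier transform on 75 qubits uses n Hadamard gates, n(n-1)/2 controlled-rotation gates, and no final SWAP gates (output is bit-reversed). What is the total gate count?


Hadamard gates: 75
Controlled rotations: n*(n-1)/2 = 75*74/2 = 2775
SWAP gates: 0 (omitted)
Total = 75 + 2775
= 2850

2850


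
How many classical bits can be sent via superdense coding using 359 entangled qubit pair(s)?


Superdense coding allows 2 classical bits per shared entangled pair.
359 pair(s) -> 2 * 359 = 718 classical bits

718


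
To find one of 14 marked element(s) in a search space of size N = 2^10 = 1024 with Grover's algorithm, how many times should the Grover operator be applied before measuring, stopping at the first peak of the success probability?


After j Grover iterations the success probability is P(j) = sin^2((2j+1)*theta), where sin(theta) = sqrt(k/N).
N = 2^10 = 1024, k = 14
sin(theta) = sqrt(k/N) = 0.1169267933
theta = arcsin(sqrt(k/N)) = 0.1171948808 rad
P(j) reaches its first maximum when (2j+1)*theta is as close as possible to pi/2, i.e. j = round(pi/(4*theta) - 1/2).
pi/(4*theta) - 1/2 = 6.2016
(For comparison, the common estimate pi/4 * sqrt(N/k) = 6.7170; the exact maximiser is used here.)
Optimal iterations = 6

6


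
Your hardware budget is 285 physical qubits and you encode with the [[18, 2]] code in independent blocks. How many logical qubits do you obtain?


Each code block uses 18 physical qubits for 2 logical qubit(s).
Number of complete blocks = floor(285 / 18) = 15
Logical qubits = 15 * 2
= 30

30


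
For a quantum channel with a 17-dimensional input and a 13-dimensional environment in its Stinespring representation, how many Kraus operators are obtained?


Tracing out the environment in an orthonormal basis {|i>_E} gives Kraus operators K_i = <i|_E U |0>_E.
Number of Kraus operators = dim(H_env) = d_env
= 13

13


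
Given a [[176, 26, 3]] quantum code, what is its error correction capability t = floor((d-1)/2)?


Code parameters: [[176, 26, 3]], distance d = 3.
Number of correctable errors = floor((d-1)/2)
= floor((3 - 1)/2)
= floor(2/2)
= 1

1


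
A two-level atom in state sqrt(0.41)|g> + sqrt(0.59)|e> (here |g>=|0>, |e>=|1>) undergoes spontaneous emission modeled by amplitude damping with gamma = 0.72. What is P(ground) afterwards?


For amplitude damping with parameter gamma on state sqrt(a)|0> + sqrt(b)|1>:
alpha^2 = 0.41, beta^2 = 0.59
P(|0>) = alpha^2 + gamma * beta^2
= 0.41 + 0.72 * 0.59
= 0.41 + 0.4248
= 0.8348

0.8348


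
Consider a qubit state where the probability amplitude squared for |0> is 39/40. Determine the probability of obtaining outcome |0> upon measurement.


|alpha|^2 = 39/40 = 0.9750
|beta|^2 = 1 - 39/40 = 1/40 = 0.0250
P(|0>) = |alpha|^2 = 0.9750

0.9750


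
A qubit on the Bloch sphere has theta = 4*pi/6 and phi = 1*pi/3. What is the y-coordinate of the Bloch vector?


theta = 2.0944, phi = 1.0472
r_y = sin(theta)*sin(phi) = 0.8660 * 0.8660
r_y = 0.7500

0.7500


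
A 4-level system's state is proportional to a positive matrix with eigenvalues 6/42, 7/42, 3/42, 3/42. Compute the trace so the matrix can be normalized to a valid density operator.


tr(M) = sum of eigenvalues
= 6/42 + 7/42 + 3/42 + 3/42
= 19/42
= 0.4524

0.4524


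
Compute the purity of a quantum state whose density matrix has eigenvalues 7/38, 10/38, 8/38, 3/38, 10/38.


tr(rho^2) = sum of eigenvalues squared
= (7/38)^2 + (10/38)^2 + (8/38)^2 + (3/38)^2 + (10/38)^2
= (49 + 100 + 64 + 9 + 100) / 1444
= 322/1444
= 0.2230

0.2230


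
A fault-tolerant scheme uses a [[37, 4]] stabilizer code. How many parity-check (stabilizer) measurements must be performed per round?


For an [[n,k]] stabilizer code:
Number of stabilizer generators = n - k
= 37 - 4
= 33

33


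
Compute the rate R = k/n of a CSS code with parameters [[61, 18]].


Code rate R = k/n
= 18/61
= 0.2951

0.2951


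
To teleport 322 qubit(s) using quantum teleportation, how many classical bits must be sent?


Quantum teleportation requires 2 classical bits per qubit teleported.
322 qubit(s) -> 2 * 322 = 644 classical bits

644


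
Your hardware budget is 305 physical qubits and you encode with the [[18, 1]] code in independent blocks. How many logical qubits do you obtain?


Each code block uses 18 physical qubits for 1 logical qubit(s).
Number of complete blocks = floor(305 / 18) = 16
Logical qubits = 16 * 1
= 16

16


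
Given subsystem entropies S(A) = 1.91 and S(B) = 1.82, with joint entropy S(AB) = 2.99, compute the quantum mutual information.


I(A:B) = S(A) + S(B) - S(AB)
= 1.91 + 1.82 - 2.99
= 0.7400

0.7400


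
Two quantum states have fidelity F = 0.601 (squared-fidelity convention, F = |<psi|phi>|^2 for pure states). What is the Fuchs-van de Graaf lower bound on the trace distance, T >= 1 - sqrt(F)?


Fuchs-van de Graaf (squared-fidelity convention): 1 - sqrt(F) <= T <= sqrt(1 - F).
Lower bound: T >= 1 - sqrt(F)
sqrt(F) = sqrt(0.601) = 0.7752
T >= 1 - 0.7752
T >= 0.2248

0.2248


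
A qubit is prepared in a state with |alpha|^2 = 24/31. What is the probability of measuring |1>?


|alpha|^2 = 24/31 = 0.7742
|beta|^2 = 1 - 24/31 = 7/31 = 0.2258
P(|1>) = |beta|^2 = 0.2258

0.2258


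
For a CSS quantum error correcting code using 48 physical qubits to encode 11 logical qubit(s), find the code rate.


Code rate R = k/n
= 11/48
= 0.2292

0.2292


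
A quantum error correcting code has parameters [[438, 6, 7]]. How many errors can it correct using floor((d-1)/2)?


Code parameters: [[438, 6, 7]], distance d = 7.
Number of correctable errors = floor((d-1)/2)
= floor((7 - 1)/2)
= floor(6/2)
= 3

3


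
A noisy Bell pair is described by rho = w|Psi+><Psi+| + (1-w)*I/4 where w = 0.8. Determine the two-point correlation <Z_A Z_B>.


|Psi+> = (|01> + |10>)/sqrt(2)
For the pure Bell state, <Z_A Z_B> = -1 (Bell-state Pauli correlator).
The maximally-mixed part I/4 has tr(I/4 * P tensor P) = 0 for any traceless Pauli P.
So <Z_A Z_B>_rho = w * (-1) + (1 - w) * 0
= 0.8 * (-1)
= -0.8000

-0.8000


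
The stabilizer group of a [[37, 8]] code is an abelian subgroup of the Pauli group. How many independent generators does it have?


For an [[n,k]] stabilizer code:
Number of stabilizer generators = n - k
= 37 - 8
= 29

29


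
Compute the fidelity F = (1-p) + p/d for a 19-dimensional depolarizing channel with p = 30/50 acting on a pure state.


F = (1-p) + p/d
= (1 - 0.6000) + 0.6000/19
= 0.4000 + 0.0316
= 0.4316

0.4316


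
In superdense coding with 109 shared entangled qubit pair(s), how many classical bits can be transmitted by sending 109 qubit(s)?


Superdense coding allows 2 classical bits per shared entangled pair.
109 pair(s) -> 2 * 109 = 218 classical bits

218


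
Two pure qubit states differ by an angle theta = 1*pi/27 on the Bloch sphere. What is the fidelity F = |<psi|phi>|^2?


For states separated by angle theta on Bloch sphere:
F = cos^2(theta/2)
theta = 1*pi/27 = 0.1164
theta/2 = 0.0582
cos(theta/2) = 0.9983
F = 0.9966

0.9966


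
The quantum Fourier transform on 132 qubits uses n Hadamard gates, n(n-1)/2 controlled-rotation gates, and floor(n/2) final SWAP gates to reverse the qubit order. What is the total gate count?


Hadamard gates: 132
Controlled rotations: n*(n-1)/2 = 132*131/2 = 8646
SWAP gates: floor(n/2) = floor(132/2) = 66
Total = 132 + 8646 + 66
= 8844

8844


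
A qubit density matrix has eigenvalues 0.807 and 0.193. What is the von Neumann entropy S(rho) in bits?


S = -p*log2(p) - (1-p)*log2(1-p)
p = 0.8070, 1-p = 0.1930
= -0.8070 * log2(0.8070) - 0.1930 * log2(0.1930)
= -(-0.2497) - (-0.4581)
= 0.7077

0.7077


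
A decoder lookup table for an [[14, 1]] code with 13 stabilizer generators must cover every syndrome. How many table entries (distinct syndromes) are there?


Each stabilizer generator gives a binary (+1 or -1) measurement outcome.
With 13 independent generators:
Total syndromes = 2^13
= 8192

8192


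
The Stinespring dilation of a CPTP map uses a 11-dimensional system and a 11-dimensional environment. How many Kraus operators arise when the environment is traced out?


Tracing out the environment in an orthonormal basis {|i>_E} gives Kraus operators K_i = <i|_E U |0>_E.
Number of Kraus operators = dim(H_env) = d_env
= 11

11


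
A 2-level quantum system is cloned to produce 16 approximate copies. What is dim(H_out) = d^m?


Output space = H^(tensor 16) where dim(H) = 2
dim = 2^16
= 4 (after 2 factors)
= 8 (after 3 factors)
= 16 (after 4 factors)
= 32 (after 5 factors)
= 64 (after 6 factors)
= 128 (after 7 factors)
= 256 (after 8 factors)
= 512 (after 9 factors)
= 1024 (after 10 factors)
= 2048 (after 11 factors)
= 4096 (after 12 factors)
= 8192 (after 13 factors)
= 16384 (after 14 factors)
= 32768 (after 15 factors)
= 65536 (after 16 factors)
= 65536

65536


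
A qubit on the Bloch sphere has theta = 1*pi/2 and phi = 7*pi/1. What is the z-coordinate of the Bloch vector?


theta = 1.5708, phi = 21.9911
r_z = cos(theta) = 0.0000

0.0000


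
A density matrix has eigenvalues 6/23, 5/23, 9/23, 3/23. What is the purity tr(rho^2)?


tr(rho^2) = sum of eigenvalues squared
= (6/23)^2 + (5/23)^2 + (9/23)^2 + (3/23)^2
= (36 + 25 + 81 + 9) / 529
= 151/529
= 0.2854

0.2854


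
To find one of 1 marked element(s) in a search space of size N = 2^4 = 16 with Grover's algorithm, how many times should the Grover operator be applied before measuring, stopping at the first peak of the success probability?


After j Grover iterations the success probability is P(j) = sin^2((2j+1)*theta), where sin(theta) = sqrt(k/N).
N = 2^4 = 16, k = 1
sin(theta) = sqrt(k/N) = 0.25
theta = arcsin(sqrt(k/N)) = 0.2526802551 rad
P(j) reaches its first maximum when (2j+1)*theta is as close as possible to pi/2, i.e. j = round(pi/(4*theta) - 1/2).
pi/(4*theta) - 1/2 = 2.6083
(For comparison, the common estimate pi/4 * sqrt(N/k) = 3.1416; the exact maximiser is used here.)
Optimal iterations = 3

3


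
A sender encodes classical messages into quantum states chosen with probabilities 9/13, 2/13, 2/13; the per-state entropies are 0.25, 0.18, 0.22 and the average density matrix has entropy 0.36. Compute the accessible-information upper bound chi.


chi = S(rho) - sum_i p_i * S(rho_i)
Weighted entropy = 9/13 * 0.25 + 2/13 * 0.18 + 2/13 * 0.22
= 0.2346
chi = 0.36 - 0.2346
= 0.1254

0.1254


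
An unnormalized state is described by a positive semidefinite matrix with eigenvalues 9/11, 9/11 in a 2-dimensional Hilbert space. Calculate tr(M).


tr(M) = sum of eigenvalues
= 9/11 + 9/11
= 18/11
= 1.6364

1.6364


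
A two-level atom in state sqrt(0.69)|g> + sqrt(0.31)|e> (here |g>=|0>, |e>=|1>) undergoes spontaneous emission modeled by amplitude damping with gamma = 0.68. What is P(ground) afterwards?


For amplitude damping with parameter gamma on state sqrt(a)|0> + sqrt(b)|1>:
alpha^2 = 0.69, beta^2 = 0.31
P(|0>) = alpha^2 + gamma * beta^2
= 0.69 + 0.68 * 0.31
= 0.69 + 0.2108
= 0.9008

0.9008


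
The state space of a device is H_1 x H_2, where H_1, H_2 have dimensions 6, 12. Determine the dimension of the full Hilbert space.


dim(H_1 x H_2) = 6 * 12
= 72

72


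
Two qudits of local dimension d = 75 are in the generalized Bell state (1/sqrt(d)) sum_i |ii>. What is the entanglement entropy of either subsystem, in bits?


For a maximally entangled state in d x d:
S = log2(d) = log2(75)
= 6.2288

6.2288


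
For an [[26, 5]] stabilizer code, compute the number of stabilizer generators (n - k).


For an [[n,k]] stabilizer code:
Number of stabilizer generators = n - k
= 26 - 5
= 21

21


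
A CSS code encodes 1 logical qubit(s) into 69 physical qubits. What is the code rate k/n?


Code rate R = k/n
= 1/69
= 0.0145

0.0145


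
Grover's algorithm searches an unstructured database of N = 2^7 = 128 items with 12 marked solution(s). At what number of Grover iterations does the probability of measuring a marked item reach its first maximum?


After j Grover iterations the success probability is P(j) = sin^2((2j+1)*theta), where sin(theta) = sqrt(k/N).
N = 2^7 = 128, k = 12
sin(theta) = sqrt(k/N) = 0.3061862178
theta = arcsin(sqrt(k/N)) = 0.3111842443 rad
P(j) reaches its first maximum when (2j+1)*theta is as close as possible to pi/2, i.e. j = round(pi/(4*theta) - 1/2).
pi/(4*theta) - 1/2 = 2.0239
(For comparison, the common estimate pi/4 * sqrt(N/k) = 2.5651; the exact maximiser is used here.)
Optimal iterations = 2

2


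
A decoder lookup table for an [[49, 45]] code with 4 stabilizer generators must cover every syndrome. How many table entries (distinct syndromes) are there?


Each stabilizer generator gives a binary (+1 or -1) measurement outcome.
With 4 independent generators:
Total syndromes = 2^4
= 16

16


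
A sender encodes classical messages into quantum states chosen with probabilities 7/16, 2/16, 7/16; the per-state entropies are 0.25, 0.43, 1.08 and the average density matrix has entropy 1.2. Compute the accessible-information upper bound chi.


chi = S(rho) - sum_i p_i * S(rho_i)
Weighted entropy = 7/16 * 0.25 + 2/16 * 0.43 + 7/16 * 1.08
= 0.6356
chi = 1.2 - 0.6356
= 0.5644

0.5644


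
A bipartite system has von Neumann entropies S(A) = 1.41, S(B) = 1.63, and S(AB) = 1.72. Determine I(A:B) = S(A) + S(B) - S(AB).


I(A:B) = S(A) + S(B) - S(AB)
= 1.41 + 1.63 - 1.72
= 1.3200

1.3200


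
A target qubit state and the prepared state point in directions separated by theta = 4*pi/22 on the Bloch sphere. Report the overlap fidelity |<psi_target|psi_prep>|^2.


For states separated by angle theta on Bloch sphere:
F = cos^2(theta/2)
theta = 4*pi/22 = 0.5712
theta/2 = 0.2856
cos(theta/2) = 0.9595
F = 0.9206

0.9206


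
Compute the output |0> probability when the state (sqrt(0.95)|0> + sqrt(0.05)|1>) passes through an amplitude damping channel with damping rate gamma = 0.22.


For amplitude damping with parameter gamma on state sqrt(a)|0> + sqrt(b)|1>:
alpha^2 = 0.95, beta^2 = 0.05
P(|0>) = alpha^2 + gamma * beta^2
= 0.95 + 0.22 * 0.05
= 0.95 + 0.0110
= 0.9610

0.9610


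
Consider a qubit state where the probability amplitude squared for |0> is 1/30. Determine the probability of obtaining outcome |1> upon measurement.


|alpha|^2 = 1/30 = 0.0333
|beta|^2 = 1 - 1/30 = 29/30 = 0.9667
P(|1>) = |beta|^2 = 0.9667

0.9667


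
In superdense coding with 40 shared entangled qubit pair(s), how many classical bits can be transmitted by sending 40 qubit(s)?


Superdense coding allows 2 classical bits per shared entangled pair.
40 pair(s) -> 2 * 40 = 80 classical bits

80


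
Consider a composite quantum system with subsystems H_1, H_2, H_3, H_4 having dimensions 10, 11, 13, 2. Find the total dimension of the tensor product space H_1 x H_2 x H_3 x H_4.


dim(H_1 x H_2 x H_3 x H_4) = 10 * 11 * 13 * 2
= 110 * 13 * 2
= 1430 * 2
= 2860

2860


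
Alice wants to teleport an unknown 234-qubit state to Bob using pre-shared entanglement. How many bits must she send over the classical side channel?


Quantum teleportation requires 2 classical bits per qubit teleported.
234 qubit(s) -> 2 * 234 = 468 classical bits

468


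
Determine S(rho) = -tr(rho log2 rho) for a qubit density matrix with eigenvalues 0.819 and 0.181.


S = -p*log2(p) - (1-p)*log2(1-p)
p = 0.8190, 1-p = 0.1810
= -0.8190 * log2(0.8190) - 0.1810 * log2(0.1810)
= -(-0.2359) - (-0.4463)
= 0.6823

0.6823


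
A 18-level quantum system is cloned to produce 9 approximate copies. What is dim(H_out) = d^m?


Output space = H^(tensor 9) where dim(H) = 18
dim = 18^9
= 324 (after 2 factors)
= 5832 (after 3 factors)
= 104976 (after 4 factors)
= 1889568 (after 5 factors)
= 34012224 (after 6 factors)
= 612220032 (after 7 factors)
= 11019960576 (after 8 factors)
= 198359290368 (after 9 factors)
= 198359290368

198359290368


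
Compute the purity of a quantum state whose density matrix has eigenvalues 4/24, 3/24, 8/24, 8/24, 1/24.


tr(rho^2) = sum of eigenvalues squared
= (4/24)^2 + (3/24)^2 + (8/24)^2 + (8/24)^2 + (1/24)^2
= (16 + 9 + 64 + 64 + 1) / 576
= 154/576
= 0.2674

0.2674


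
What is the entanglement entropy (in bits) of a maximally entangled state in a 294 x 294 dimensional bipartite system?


For a maximally entangled state in d x d:
S = log2(d) = log2(294)
= 8.1997

8.1997


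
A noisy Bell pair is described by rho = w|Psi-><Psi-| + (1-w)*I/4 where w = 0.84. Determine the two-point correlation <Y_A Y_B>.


|Psi-> = (|01> - |10>)/sqrt(2)
For the pure Bell state, <Y_A Y_B> = -1 (Bell-state Pauli correlator).
The maximally-mixed part I/4 has tr(I/4 * P tensor P) = 0 for any traceless Pauli P.
So <Y_A Y_B>_rho = w * (-1) + (1 - w) * 0
= 0.84 * (-1)
= -0.8400

-0.8400


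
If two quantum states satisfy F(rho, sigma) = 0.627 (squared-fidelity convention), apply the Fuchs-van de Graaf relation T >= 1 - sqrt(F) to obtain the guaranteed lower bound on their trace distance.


Fuchs-van de Graaf (squared-fidelity convention): 1 - sqrt(F) <= T <= sqrt(1 - F).
Lower bound: T >= 1 - sqrt(F)
sqrt(F) = sqrt(0.627) = 0.7918
T >= 1 - 0.7918
T >= 0.2082

0.2082


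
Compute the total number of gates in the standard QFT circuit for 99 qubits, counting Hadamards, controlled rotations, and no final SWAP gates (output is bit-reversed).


Hadamard gates: 99
Controlled rotations: n*(n-1)/2 = 99*98/2 = 4851
SWAP gates: 0 (omitted)
Total = 99 + 4851
= 4950

4950


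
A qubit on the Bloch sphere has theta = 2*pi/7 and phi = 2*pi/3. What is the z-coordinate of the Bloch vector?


theta = 0.8976, phi = 2.0944
r_z = cos(theta) = 0.6235

0.6235


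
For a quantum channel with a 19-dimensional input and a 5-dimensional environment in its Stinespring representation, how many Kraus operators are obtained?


Tracing out the environment in an orthonormal basis {|i>_E} gives Kraus operators K_i = <i|_E U |0>_E.
Number of Kraus operators = dim(H_env) = d_env
= 5

5


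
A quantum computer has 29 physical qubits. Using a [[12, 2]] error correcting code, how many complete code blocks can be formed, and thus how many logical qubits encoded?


Each code block uses 12 physical qubits for 2 logical qubit(s).
Number of complete blocks = floor(29 / 12) = 2
Logical qubits = 2 * 2
= 4

4


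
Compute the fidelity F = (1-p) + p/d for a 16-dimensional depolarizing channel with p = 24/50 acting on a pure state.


F = (1-p) + p/d
= (1 - 0.4800) + 0.4800/16
= 0.5200 + 0.0300
= 0.5500

0.5500


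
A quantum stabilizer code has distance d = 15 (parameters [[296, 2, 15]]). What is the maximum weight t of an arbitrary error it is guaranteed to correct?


Code parameters: [[296, 2, 15]], distance d = 15.
Number of correctable errors = floor((d-1)/2)
= floor((15 - 1)/2)
= floor(14/2)
= 7

7


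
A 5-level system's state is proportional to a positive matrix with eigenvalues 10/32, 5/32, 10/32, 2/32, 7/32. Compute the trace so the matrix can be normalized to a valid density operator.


tr(M) = sum of eigenvalues
= 10/32 + 5/32 + 10/32 + 2/32 + 7/32
= 34/32
= 1.0625

1.0625


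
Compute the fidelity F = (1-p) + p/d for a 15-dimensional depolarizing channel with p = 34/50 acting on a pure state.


F = (1-p) + p/d
= (1 - 0.6800) + 0.6800/15
= 0.3200 + 0.0453
= 0.3653

0.3653


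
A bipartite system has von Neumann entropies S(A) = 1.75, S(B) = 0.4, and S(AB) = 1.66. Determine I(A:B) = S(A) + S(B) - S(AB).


I(A:B) = S(A) + S(B) - S(AB)
= 1.75 + 0.4 - 1.66
= 0.4900

0.4900


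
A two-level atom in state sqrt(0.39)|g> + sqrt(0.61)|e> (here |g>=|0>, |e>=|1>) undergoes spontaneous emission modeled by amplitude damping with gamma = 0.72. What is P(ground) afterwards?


For amplitude damping with parameter gamma on state sqrt(a)|0> + sqrt(b)|1>:
alpha^2 = 0.39, beta^2 = 0.61
P(|0>) = alpha^2 + gamma * beta^2
= 0.39 + 0.72 * 0.61
= 0.39 + 0.4392
= 0.8292

0.8292


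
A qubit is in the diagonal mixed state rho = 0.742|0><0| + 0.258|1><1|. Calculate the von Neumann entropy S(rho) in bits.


S = -p*log2(p) - (1-p)*log2(1-p)
p = 0.7420, 1-p = 0.2580
= -0.7420 * log2(0.7420) - 0.2580 * log2(0.2580)
= -(-0.3194) - (-0.5043)
= 0.8237

0.8237


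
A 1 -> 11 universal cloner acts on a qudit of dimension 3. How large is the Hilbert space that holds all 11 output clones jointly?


Output space = H^(tensor 11) where dim(H) = 3
dim = 3^11
= 9 (after 2 factors)
= 27 (after 3 factors)
= 81 (after 4 factors)
= 243 (after 5 factors)
= 729 (after 6 factors)
= 2187 (after 7 factors)
= 6561 (after 8 factors)
= 19683 (after 9 factors)
= 59049 (after 10 factors)
= 177147 (after 11 factors)
= 177147

177147


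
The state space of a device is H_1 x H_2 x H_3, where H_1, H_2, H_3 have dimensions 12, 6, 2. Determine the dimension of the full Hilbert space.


dim(H_1 x H_2 x H_3) = 12 * 6 * 2
= 72 * 2
= 144

144


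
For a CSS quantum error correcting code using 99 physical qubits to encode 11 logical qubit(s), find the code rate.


Code rate R = k/n
= 11/99
= 0.1111

0.1111


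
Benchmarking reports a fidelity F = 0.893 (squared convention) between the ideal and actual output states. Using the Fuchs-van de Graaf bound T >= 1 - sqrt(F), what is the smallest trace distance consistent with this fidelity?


Fuchs-van de Graaf (squared-fidelity convention): 1 - sqrt(F) <= T <= sqrt(1 - F).
Lower bound: T >= 1 - sqrt(F)
sqrt(F) = sqrt(0.893) = 0.9450
T >= 1 - 0.9450
T >= 0.0550

0.0550


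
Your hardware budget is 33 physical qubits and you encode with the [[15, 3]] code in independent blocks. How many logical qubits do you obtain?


Each code block uses 15 physical qubits for 3 logical qubit(s).
Number of complete blocks = floor(33 / 15) = 2
Logical qubits = 2 * 3
= 6

6


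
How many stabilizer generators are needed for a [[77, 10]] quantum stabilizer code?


For an [[n,k]] stabilizer code:
Number of stabilizer generators = n - k
= 77 - 10
= 67

67


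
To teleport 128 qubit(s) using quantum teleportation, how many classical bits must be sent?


Quantum teleportation requires 2 classical bits per qubit teleported.
128 qubit(s) -> 2 * 128 = 256 classical bits

256


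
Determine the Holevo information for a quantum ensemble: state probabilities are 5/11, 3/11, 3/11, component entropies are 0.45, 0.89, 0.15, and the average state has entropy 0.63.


chi = S(rho) - sum_i p_i * S(rho_i)
Weighted entropy = 5/11 * 0.45 + 3/11 * 0.89 + 3/11 * 0.15
= 0.4882
chi = 0.63 - 0.4882
= 0.1418

0.1418


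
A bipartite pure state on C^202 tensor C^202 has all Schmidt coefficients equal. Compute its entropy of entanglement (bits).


For a maximally entangled state in d x d:
S = log2(d) = log2(202)
= 7.6582

7.6582


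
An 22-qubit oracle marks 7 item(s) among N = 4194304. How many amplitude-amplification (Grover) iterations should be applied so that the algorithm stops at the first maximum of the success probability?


After j Grover iterations the success probability is P(j) = sin^2((2j+1)*theta), where sin(theta) = sqrt(k/N).
N = 2^22 = 4194304, k = 7
sin(theta) = sqrt(k/N) = 0.001291870757
theta = arcsin(sqrt(k/N)) = 0.001291871117 rad
P(j) reaches its first maximum when (2j+1)*theta is as close as possible to pi/2, i.e. j = round(pi/(4*theta) - 1/2).
pi/(4*theta) - 1/2 = 607.4540
(For comparison, the common estimate pi/4 * sqrt(N/k) = 607.9541; the exact maximiser is used here.)
Optimal iterations = 607

607


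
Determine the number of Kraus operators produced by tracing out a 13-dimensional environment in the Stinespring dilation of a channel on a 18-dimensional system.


Tracing out the environment in an orthonormal basis {|i>_E} gives Kraus operators K_i = <i|_E U |0>_E.
Number of Kraus operators = dim(H_env) = d_env
= 13

13


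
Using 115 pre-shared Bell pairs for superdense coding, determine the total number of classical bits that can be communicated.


Superdense coding allows 2 classical bits per shared entangled pair.
115 pair(s) -> 2 * 115 = 230 classical bits

230


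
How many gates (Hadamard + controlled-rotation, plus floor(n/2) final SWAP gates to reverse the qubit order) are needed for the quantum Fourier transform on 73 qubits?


Hadamard gates: 73
Controlled rotations: n*(n-1)/2 = 73*72/2 = 2628
SWAP gates: floor(n/2) = floor(73/2) = 36
Total = 73 + 2628 + 36
= 2737

2737


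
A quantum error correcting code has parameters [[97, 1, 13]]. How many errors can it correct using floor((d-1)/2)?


Code parameters: [[97, 1, 13]], distance d = 13.
Number of correctable errors = floor((d-1)/2)
= floor((13 - 1)/2)
= floor(12/2)
= 6

6


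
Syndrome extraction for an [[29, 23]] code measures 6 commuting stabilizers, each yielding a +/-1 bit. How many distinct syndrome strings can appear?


Each stabilizer generator gives a binary (+1 or -1) measurement outcome.
With 6 independent generators:
Total syndromes = 2^6
= 64

64


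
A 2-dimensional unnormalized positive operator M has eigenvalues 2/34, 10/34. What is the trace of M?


tr(M) = sum of eigenvalues
= 2/34 + 10/34
= 12/34
= 0.3529

0.3529


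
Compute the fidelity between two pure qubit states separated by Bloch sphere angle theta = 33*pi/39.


For states separated by angle theta on Bloch sphere:
F = cos^2(theta/2)
theta = 33*pi/39 = 2.6583
theta/2 = 1.3291
cos(theta/2) = 0.2393
F = 0.0573

0.0573


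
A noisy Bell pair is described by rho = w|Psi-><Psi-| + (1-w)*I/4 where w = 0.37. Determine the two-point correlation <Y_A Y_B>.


|Psi-> = (|01> - |10>)/sqrt(2)
For the pure Bell state, <Y_A Y_B> = -1 (Bell-state Pauli correlator).
The maximally-mixed part I/4 has tr(I/4 * P tensor P) = 0 for any traceless Pauli P.
So <Y_A Y_B>_rho = w * (-1) + (1 - w) * 0
= 0.37 * (-1)
= -0.3700

-0.3700


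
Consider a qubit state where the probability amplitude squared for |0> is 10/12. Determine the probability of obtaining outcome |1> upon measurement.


|alpha|^2 = 10/12 = 0.8333
|beta|^2 = 1 - 10/12 = 2/12 = 0.1667
P(|1>) = |beta|^2 = 0.1667

0.1667


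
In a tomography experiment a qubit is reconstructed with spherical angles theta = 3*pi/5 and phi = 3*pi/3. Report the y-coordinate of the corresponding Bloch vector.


theta = 1.8850, phi = 3.1416
r_y = sin(theta)*sin(phi) = 0.9511 * 0.0000
r_y = 0.0000

0.0000


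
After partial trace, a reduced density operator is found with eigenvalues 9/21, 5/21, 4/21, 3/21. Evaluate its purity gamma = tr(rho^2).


tr(rho^2) = sum of eigenvalues squared
= (9/21)^2 + (5/21)^2 + (4/21)^2 + (3/21)^2
= (81 + 25 + 16 + 9) / 441
= 131/441
= 0.2971

0.2971


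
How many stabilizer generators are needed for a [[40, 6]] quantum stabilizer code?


For an [[n,k]] stabilizer code:
Number of stabilizer generators = n - k
= 40 - 6
= 34

34


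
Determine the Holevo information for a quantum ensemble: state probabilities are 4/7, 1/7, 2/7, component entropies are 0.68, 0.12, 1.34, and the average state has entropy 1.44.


chi = S(rho) - sum_i p_i * S(rho_i)
Weighted entropy = 4/7 * 0.68 + 1/7 * 0.12 + 2/7 * 1.34
= 0.7886
chi = 1.44 - 0.7886
= 0.6514

0.6514


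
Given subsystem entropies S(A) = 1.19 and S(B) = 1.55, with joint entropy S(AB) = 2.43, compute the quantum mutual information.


I(A:B) = S(A) + S(B) - S(AB)
= 1.19 + 1.55 - 2.43
= 0.3100

0.3100


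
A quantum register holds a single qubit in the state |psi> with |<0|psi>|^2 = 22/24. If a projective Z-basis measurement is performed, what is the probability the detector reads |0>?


|alpha|^2 = 22/24 = 0.9167
|beta|^2 = 1 - 22/24 = 2/24 = 0.0833
P(|0>) = |alpha|^2 = 0.9167

0.9167


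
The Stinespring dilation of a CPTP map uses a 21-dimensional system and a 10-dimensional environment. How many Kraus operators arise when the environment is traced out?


Tracing out the environment in an orthonormal basis {|i>_E} gives Kraus operators K_i = <i|_E U |0>_E.
Number of Kraus operators = dim(H_env) = d_env
= 10

10


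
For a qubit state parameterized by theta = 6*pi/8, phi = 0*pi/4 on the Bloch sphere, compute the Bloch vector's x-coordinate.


theta = 2.3562, phi = 0.0000
r_x = sin(theta)*cos(phi) = 0.7071 * 1.0000
r_x = 0.7071

0.7071


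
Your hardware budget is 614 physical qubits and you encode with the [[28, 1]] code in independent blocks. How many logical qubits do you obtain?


Each code block uses 28 physical qubits for 1 logical qubit(s).
Number of complete blocks = floor(614 / 28) = 21
Logical qubits = 21 * 1
= 21

21


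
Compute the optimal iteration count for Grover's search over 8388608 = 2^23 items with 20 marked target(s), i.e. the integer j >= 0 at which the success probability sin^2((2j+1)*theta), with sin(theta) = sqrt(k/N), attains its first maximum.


After j Grover iterations the success probability is P(j) = sin^2((2j+1)*theta), where sin(theta) = sqrt(k/N).
N = 2^23 = 8388608, k = 20
sin(theta) = sqrt(k/N) = 0.001544080889
theta = arcsin(sqrt(k/N)) = 0.001544081502 rad
P(j) reaches its first maximum when (2j+1)*theta is as close as possible to pi/2, i.e. j = round(pi/(4*theta) - 1/2).
pi/(4*theta) - 1/2 = 508.1507
(For comparison, the common estimate pi/4 * sqrt(N/k) = 508.6509; the exact maximiser is used here.)
Optimal iterations = 508

508


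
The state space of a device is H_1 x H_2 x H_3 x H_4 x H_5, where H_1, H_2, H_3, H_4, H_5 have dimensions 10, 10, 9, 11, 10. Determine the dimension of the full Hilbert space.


dim(H_1 x H_2 x H_3 x H_4 x H_5) = 10 * 10 * 9 * 11 * 10
= 100 * 9 * 11 * 10
= 900 * 11 * 10
= 9900 * 10
= 99000

99000


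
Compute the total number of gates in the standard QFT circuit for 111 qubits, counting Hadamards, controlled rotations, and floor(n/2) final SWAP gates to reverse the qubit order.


Hadamard gates: 111
Controlled rotations: n*(n-1)/2 = 111*110/2 = 6105
SWAP gates: floor(n/2) = floor(111/2) = 55
Total = 111 + 6105 + 55
= 6271

6271


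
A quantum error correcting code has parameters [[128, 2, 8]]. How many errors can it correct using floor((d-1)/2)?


Code parameters: [[128, 2, 8]], distance d = 8.
Number of correctable errors = floor((d-1)/2)
= floor((8 - 1)/2)
= floor(7/2)
= 3

3


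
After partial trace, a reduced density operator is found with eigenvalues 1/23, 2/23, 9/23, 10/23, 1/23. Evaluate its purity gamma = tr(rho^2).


tr(rho^2) = sum of eigenvalues squared
= (1/23)^2 + (2/23)^2 + (9/23)^2 + (10/23)^2 + (1/23)^2
= (1 + 4 + 81 + 100 + 1) / 529
= 187/529
= 0.3535

0.3535


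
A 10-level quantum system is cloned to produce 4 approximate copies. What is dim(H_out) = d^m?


Output space = H^(tensor 4) where dim(H) = 10
dim = 10^4
= 100 (after 2 factors)
= 1000 (after 3 factors)
= 10000 (after 4 factors)
= 10000

10000


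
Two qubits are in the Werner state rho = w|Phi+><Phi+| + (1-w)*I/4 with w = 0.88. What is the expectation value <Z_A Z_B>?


|Phi+> = (|00> + |11>)/sqrt(2)
For the pure Bell state, <Z_A Z_B> = +1 (Bell-state Pauli correlator).
The maximally-mixed part I/4 has tr(I/4 * P tensor P) = 0 for any traceless Pauli P.
So <Z_A Z_B>_rho = w * (+1) + (1 - w) * 0
= 0.88 * (+1)
= 0.8800

0.8800


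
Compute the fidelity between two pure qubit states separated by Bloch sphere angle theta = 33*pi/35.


For states separated by angle theta on Bloch sphere:
F = cos^2(theta/2)
theta = 33*pi/35 = 2.9621
theta/2 = 1.4810
cos(theta/2) = 0.0896
F = 0.0080

0.0080


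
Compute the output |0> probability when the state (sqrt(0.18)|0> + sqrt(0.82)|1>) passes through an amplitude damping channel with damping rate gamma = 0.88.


For amplitude damping with parameter gamma on state sqrt(a)|0> + sqrt(b)|1>:
alpha^2 = 0.18, beta^2 = 0.82
P(|0>) = alpha^2 + gamma * beta^2
= 0.18 + 0.88 * 0.82
= 0.18 + 0.7216
= 0.9016

0.9016


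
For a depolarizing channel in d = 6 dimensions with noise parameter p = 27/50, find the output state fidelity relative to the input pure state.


F = (1-p) + p/d
= (1 - 0.5400) + 0.5400/6
= 0.4600 + 0.0900
= 0.5500

0.5500


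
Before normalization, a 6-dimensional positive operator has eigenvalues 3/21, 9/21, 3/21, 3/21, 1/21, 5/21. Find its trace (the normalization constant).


tr(M) = sum of eigenvalues
= 3/21 + 9/21 + 3/21 + 3/21 + 1/21 + 5/21
= 24/21
= 1.1429

1.1429


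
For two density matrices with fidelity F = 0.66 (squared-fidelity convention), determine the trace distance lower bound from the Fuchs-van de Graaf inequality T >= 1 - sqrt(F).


Fuchs-van de Graaf (squared-fidelity convention): 1 - sqrt(F) <= T <= sqrt(1 - F).
Lower bound: T >= 1 - sqrt(F)
sqrt(F) = sqrt(0.66) = 0.8124
T >= 1 - 0.8124
T >= 0.1876

0.1876


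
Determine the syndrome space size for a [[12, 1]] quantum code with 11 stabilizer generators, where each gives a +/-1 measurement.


Each stabilizer generator gives a binary (+1 or -1) measurement outcome.
With 11 independent generators:
Total syndromes = 2^11
= 2048

2048


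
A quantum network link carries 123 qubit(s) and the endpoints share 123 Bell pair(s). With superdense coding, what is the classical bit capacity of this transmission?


Superdense coding allows 2 classical bits per shared entangled pair.
123 pair(s) -> 2 * 123 = 246 classical bits

246


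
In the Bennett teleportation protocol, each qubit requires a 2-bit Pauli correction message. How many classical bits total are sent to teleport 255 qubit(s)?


Quantum teleportation requires 2 classical bits per qubit teleported.
255 qubit(s) -> 2 * 255 = 510 classical bits

510


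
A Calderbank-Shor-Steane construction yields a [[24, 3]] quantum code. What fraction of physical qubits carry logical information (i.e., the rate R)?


Code rate R = k/n
= 3/24
= 0.1250

0.1250


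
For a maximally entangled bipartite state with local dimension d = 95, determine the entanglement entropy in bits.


For a maximally entangled state in d x d:
S = log2(d) = log2(95)
= 6.5699

6.5699


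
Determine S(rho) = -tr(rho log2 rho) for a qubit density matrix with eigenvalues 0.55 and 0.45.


S = -p*log2(p) - (1-p)*log2(1-p)
p = 0.5500, 1-p = 0.4500
= -0.5500 * log2(0.5500) - 0.4500 * log2(0.4500)
= -(-0.4744) - (-0.5184)
= 0.9928

0.9928


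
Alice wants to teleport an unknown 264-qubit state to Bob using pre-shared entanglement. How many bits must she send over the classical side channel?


Quantum teleportation requires 2 classical bits per qubit teleported.
264 qubit(s) -> 2 * 264 = 528 classical bits

528


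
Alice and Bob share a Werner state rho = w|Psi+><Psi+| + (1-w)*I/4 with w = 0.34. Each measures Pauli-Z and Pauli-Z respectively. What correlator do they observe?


|Psi+> = (|01> + |10>)/sqrt(2)
For the pure Bell state, <Z_A Z_B> = -1 (Bell-state Pauli correlator).
The maximally-mixed part I/4 has tr(I/4 * P tensor P) = 0 for any traceless Pauli P.
So <Z_A Z_B>_rho = w * (-1) + (1 - w) * 0
= 0.34 * (-1)
= -0.3400

-0.3400


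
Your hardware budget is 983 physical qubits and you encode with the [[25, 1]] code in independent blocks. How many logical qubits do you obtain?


Each code block uses 25 physical qubits for 1 logical qubit(s).
Number of complete blocks = floor(983 / 25) = 39
Logical qubits = 39 * 1
= 39

39
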